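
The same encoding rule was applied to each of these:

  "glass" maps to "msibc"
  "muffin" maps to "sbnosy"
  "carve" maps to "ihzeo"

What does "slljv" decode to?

In glass: g→m is +6, l→s is +7, a→i is +8, s→b is +9 — the shift increases by 1 each position. Letter i (0-indexed) is shifted by i+6, so successive shifts are 6, 7, 8, ….
Decoding slljv: s−6=m, l−7=e, l−8=d, j−9=a, v−10=l.

medal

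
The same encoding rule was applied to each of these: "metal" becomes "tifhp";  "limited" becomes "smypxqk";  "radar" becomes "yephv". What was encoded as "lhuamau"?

A repeating key of period 3 is used — shifts +7, +4, +12 over and over.
Undoing it on lhuamau: l−7=e, h−4=d, u−12=i, a−7=t, m−4=i, a−12=o, u−7=n.

edition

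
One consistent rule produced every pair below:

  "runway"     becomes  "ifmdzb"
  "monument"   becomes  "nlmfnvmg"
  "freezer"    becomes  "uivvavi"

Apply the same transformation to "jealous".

qvzolfh

Each pair mirrors across the alphabet (r↔i, u↔f, n↔m): positions sum to 25. Letters are reflected about the middle of the alphabet (position → 25−position): Atbash.
Applying it to jealous: j↔q, e↔v, a↔z, l↔o, o↔l, u↔f, s↔h.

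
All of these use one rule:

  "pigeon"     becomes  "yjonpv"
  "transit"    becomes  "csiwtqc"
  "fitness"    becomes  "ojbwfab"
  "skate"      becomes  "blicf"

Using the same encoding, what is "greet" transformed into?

It's a Vigenère-style cipher with numeric key [9,1,8]: position i shifts by key[i mod 3].
For greet: g+9=p, r+1=s, e+8=m, e+9=n, t+1=u.

psmnu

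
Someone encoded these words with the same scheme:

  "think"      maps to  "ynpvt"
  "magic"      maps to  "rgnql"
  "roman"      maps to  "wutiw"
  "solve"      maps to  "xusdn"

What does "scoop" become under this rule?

In think: t→y is +5, h→n is +6, i→p is +7, n→v is +8 — the shift increases by 1 each position. The shift increases by 1 at each position, starting from +5: 5, 6, 7, ….
Applying it to scoop: s+5=x, c+6=i, o+7=v, o+8=w, p+9=y.

xivwy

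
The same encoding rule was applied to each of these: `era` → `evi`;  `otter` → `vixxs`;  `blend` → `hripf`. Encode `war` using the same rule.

The output letters match the input read backwards, each shifted +4: era reversed is are. Two steps: reverse the string, then apply a Caesar shift of +4.
Applying it to war: reverse → raw; then shift: r+4=v, a+4=e, w+4=a.

vea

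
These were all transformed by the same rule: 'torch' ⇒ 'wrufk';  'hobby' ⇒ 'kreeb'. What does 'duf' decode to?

arc

Compare letters: t→w is +3, o→r is +3, r→u is +3 — a constant shift. Every letter moves 3 places later in the alphabet, wrapping around z→a.
Decoding duf: d−3=a, u−3=r, f−3=c.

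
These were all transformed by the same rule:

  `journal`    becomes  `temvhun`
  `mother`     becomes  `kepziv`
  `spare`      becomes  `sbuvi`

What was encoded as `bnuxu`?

plaza

j(9)→t(19) and o(14)→e(4) fit y≡23x+20 (mod 26); the inverse of 23 mod 26 is 17. This is an affine cipher: with a=0,…,z=25, each position x becomes (23x+20) mod 26.
Reversing it on bnuxu: b(1)→17·(1−20)≡15=p; n(13)→17·(13−20)≡11=l; u(20)→17·(20−20)≡0=a; x(23)→17·(23−20)≡25=z; u(20)→17·(20−20)≡0=a (all mod 26).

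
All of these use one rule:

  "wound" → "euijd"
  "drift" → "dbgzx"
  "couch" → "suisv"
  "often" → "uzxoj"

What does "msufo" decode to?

This is an affine cipher: with a=0,…,z=25, each position x becomes (11x+22) mod 26.
Decoding msufo: m(12)→19·(12−22)≡18=s; s(18)→19·(18−22)≡2=c; u(20)→19·(20−22)≡14=o; f(5)→19·(5−22)≡15=p; o(14)→19·(14−22)≡4=e (all mod 26).

scope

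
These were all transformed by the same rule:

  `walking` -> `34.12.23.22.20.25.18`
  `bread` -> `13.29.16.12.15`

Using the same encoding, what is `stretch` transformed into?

30.31.29.16.31.14.19

w is letter #23 and maps to 34: an offset of 11. Letters become their 1-based position plus 11 (so a→12, b→13, …).
On stretch: s=19→30, t=20→31, r=18→29, e=5→16, t=20→31, c=3→14, h=8→19.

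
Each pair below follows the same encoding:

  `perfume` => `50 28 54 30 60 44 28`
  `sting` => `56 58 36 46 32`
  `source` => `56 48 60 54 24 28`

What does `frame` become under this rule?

30 54 20 44 28

Each letter becomes 2×(its alphabet position, a=1..z=26) + 18.
Applying it to frame: f=6→30, r=18→54, a=1→20, m=13→44, e=5→28.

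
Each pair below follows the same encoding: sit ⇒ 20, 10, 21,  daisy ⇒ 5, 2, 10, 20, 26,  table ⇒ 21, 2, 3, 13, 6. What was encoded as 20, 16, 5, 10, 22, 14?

sodium

Each letter is replaced by its alphabet position (a=1..z=26) + 1.
Reversing it on 20, 16, 5, 10, 22, 14: 20→(20−1)÷1=19=s, 16→(16−1)÷1=15=o, 5→(5−1)÷1=4=d, 10→(10−1)÷1=9=i, 22→(22−1)÷1=21=u, 14→(14−1)÷1=13=m.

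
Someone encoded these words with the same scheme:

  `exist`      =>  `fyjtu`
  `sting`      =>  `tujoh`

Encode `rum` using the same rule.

Compare letters: e→f is +1, x→y is +1, i→j is +1 — a constant shift. Each letter is shifted forward by 1 in the alphabet (a Caesar shift of +1).
On rum: r+1=s, u+1=v, m+1=n.

svn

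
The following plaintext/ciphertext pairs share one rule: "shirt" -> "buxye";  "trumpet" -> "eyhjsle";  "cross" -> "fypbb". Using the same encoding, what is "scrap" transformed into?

bfyzs

s(18)→b(1) and h(7)→u(20) fit y≡3x+25 (mod 26); the inverse of 3 mod 26 is 9. Treating letters as 0–25, the rule is x ↦ 3x + 25 (mod 26).
For scrap: s(18)→3·18+25≡1=b; c(2)→3·2+25≡5=f; r(17)→3·17+25≡24=y; a(0)→3·0+25≡25=z; p(15)→3·15+25≡18=s (all mod 26).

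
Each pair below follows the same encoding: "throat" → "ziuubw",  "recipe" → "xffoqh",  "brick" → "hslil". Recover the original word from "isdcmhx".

A repeating key of period 3 is used — shifts +6, +1, +3 over and over.
Decoding isdcmhx: i−6=c, s−1=r, d−3=a, c−6=w, m−1=l, h−3=e, x−6=r.

crawler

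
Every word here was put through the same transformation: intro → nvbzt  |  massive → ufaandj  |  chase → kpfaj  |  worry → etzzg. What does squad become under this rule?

ayzfl

Vowels shift forward by 5 and consonants shift forward by 8.
On squad: s(cons)+8=a, q(cons)+8=y, u(vowel)+5=z, a(vowel)+5=f, d(cons)+8=l.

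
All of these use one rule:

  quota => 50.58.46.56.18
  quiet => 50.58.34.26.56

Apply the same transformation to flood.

28.40.46.46.24

With a=1..z=26, the number is 2·pos + 16.
On flood: f=6→28, l=12→40, o=15→46, o=15→46, d=4→24.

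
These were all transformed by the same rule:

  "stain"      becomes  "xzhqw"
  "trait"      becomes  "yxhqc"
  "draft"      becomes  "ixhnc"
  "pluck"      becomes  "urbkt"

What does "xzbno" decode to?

stuff

In stain: s→x is +5, t→z is +6, a→h is +7, i→q is +8 — the shift increases by 1 each position. The shift increases by 1 at each position, starting from +5: 5, 6, 7, ….
Undoing it on xzbno: x−5=s, z−6=t, b−7=u, n−8=f, o−9=f.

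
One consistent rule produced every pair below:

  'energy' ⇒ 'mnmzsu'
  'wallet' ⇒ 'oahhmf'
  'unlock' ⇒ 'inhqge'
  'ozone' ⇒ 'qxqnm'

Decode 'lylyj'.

This is an affine cipher: with a=0,…,z=25, each position x becomes (3x+0) mod 26.
Decoding lylyj: l(11)→9·(11−0)≡21=v; y(24)→9·(24−0)≡8=i; l(11)→9·(11−0)≡21=v; y(24)→9·(24−0)≡8=i; j(9)→9·(9−0)≡3=d (all mod 26).

vivid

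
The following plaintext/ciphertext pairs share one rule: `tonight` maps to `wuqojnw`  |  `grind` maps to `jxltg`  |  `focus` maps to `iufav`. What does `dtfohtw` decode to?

ancient

Shifts by position in tonight: pos 0: t→w (+3), pos 1: o→u (+6), pos 2: n→q (+3), pos 3: i→o (+6) — repeating every 2. A repeating key of period 2 is used — shifts +3, +6 over and over.
Reversing it on dtfohtw: d−3=a, t−6=n, f−3=c, o−6=i, h−3=e, t−6=n, w−3=t.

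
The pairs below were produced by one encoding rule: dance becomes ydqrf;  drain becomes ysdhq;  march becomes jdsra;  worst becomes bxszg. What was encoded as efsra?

perch

d(3)→y(24) and a(0)→d(3) fit y≡7x+3 (mod 26); the inverse of 7 mod 26 is 15. This is an affine cipher: with a=0,…,z=25, each position x becomes (7x+3) mod 26.
Reversing it on efsra: e(4)→15·(4−3)≡15=p; f(5)→15·(5−3)≡4=e; s(18)→15·(18−3)≡17=r; r(17)→15·(17−3)≡2=c; a(0)→15·(0−3)≡7=h (all mod 26).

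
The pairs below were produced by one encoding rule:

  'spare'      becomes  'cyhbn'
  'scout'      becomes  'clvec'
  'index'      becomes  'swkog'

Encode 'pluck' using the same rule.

Shifts by position in spare: pos 0: s→c (+10), pos 1: p→y (+9), pos 2: a→h (+7), pos 3: r→b (+10), pos 4: e→n (+9) — repeating every 3. A repeating key of period 3 is used — shifts +10, +9, +7 over and over.
For pluck: p+10=z, l+9=u, u+7=b, c+10=m, k+9=t.

zubmt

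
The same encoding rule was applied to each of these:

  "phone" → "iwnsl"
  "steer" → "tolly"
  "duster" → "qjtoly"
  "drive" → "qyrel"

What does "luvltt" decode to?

Treating letters as 0–25, the rule is x ↦ 21x + 5 (mod 26).
Decoding luvltt: l(11)→5·(11−5)≡4=e; u(20)→5·(20−5)≡23=x; v(21)→5·(21−5)≡2=c; l(11)→5·(11−5)≡4=e; t(19)→5·(19−5)≡18=s; t(19)→5·(19−5)≡18=s (all mod 26).

excess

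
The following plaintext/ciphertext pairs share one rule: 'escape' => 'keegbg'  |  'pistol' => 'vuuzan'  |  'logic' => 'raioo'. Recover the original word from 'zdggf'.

treat

Shifts by position in escape: pos 0: e→k (+6), pos 1: s→e (+12), pos 2: c→e (+2), pos 3: a→g (+6), pos 4: p→b (+12), pos 5: e→g (+2) — repeating every 3. The shifts repeat in a cycle of length 3: positions 0,1,… shift by +6, +12, +2, then the pattern repeats.
Undoing it on zdggf: z−6=t, d−12=r, g−2=e, g−6=a, f−12=t.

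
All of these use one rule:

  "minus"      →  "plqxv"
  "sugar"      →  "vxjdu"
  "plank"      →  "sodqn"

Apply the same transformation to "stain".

vwdlq

Compare letters: m→p is +3, i→l is +3, n→q is +3 — a constant shift. It's a constant shift of +3 (ROT3).
Applying it to stain: s+3=v, t+3=w, a+3=d, i+3=l, n+3=q.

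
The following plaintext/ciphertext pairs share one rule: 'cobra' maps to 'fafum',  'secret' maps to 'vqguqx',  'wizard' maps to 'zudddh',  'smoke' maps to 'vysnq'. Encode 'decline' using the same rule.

gqgourh

Shifts by position in cobra: pos 0: c→f (+3), pos 1: o→a (+12), pos 2: b→f (+4), pos 3: r→u (+3), pos 4: a→m (+12) — repeating every 3. It's a Vigenère-style cipher with numeric key [3,12,4]: position i shifts by key[i mod 3].
Applying it to decline: d+3=g, e+12=q, c+4=g, l+3=o, i+12=u, n+4=r, e+3=h.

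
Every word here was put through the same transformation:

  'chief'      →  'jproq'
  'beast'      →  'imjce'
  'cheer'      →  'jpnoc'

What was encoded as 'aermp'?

Each letter shifts forward by (position + 7), i.e. 7, 8, 9, … — the shift grows by one for each successive letter.
Reversing it on aermp: a−7=t, e−8=w, r−9=i, m−10=c, p−11=e.

twice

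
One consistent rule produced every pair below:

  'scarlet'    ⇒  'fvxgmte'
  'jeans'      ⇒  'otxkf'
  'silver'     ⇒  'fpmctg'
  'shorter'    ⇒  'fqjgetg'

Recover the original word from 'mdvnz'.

s(18)→f(5) and c(2)→v(21) fit y≡25x+23 (mod 26); the inverse of 25 mod 26 is 25. Treating letters as 0–25, the rule is x ↦ 25x + 23 (mod 26).
Reversing it on mdvnz: m(12)→25·(12−23)≡11=l; d(3)→25·(3−23)≡20=u; v(21)→25·(21−23)≡2=c; n(13)→25·(13−23)≡10=k; z(25)→25·(25−23)≡24=y (all mod 26).

lucky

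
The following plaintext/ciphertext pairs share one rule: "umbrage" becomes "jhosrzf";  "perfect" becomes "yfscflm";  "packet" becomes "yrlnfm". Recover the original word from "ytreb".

u(20)→j(9) and m(12)→h(7) fit y≡23x+17 (mod 26); the inverse of 23 mod 26 is 17. This is an affine cipher: with a=0,…,z=25, each position x becomes (23x+17) mod 26.
Reversing it on ytreb: y(24)→17·(24−17)≡15=p; t(19)→17·(19−17)≡8=i; r(17)→17·(17−17)≡0=a; e(4)→17·(4−17)≡13=n; b(1)→17·(1−17)≡14=o (all mod 26).

piano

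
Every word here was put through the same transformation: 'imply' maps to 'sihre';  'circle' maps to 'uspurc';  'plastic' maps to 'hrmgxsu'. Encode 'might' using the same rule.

iskbx

i(8)→s(18) and m(12)→i(8) fit y≡17x+12 (mod 26); the inverse of 17 mod 26 is 23. This is an affine cipher: with a=0,…,z=25, each position x becomes (17x+12) mod 26.
Applying it to might: m(12)→17·12+12≡8=i; i(8)→17·8+12≡18=s; g(6)→17·6+12≡10=k; h(7)→17·7+12≡1=b; t(19)→17·19+12≡23=x (all mod 26).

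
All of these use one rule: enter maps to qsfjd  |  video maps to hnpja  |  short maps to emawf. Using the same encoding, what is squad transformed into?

evgfp

Shifts by position in enter: pos 0: e→q (+12), pos 1: n→s (+5), pos 2: t→f (+12), pos 3: e→j (+5) — repeating every 2. The shifts repeat in a cycle of length 2: positions 0,1,… shift by +12, +5, then the pattern repeats.
For squad: s+12=e, q+5=v, u+12=g, a+5=f, d+12=p.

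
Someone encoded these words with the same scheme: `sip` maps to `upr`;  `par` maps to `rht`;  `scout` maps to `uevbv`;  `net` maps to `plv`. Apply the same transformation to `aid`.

hpf

The rule splits by letter class: vowels +7, consonants +2.
Applying it to aid: a(vowel)+7=h, i(vowel)+7=p, d(cons)+2=f.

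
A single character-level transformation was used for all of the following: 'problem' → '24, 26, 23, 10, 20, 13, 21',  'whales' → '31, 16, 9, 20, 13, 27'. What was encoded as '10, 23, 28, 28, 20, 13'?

bottle

p is letter #16 and maps to 24: an offset of 8. The number is (letter's place in the alphabet, a=1) + 8.
Reversing it on 10, 23, 28, 28, 20, 13: 10→(10−8)÷1=2=b, 23→(23−8)÷1=15=o, 28→(28−8)÷1=20=t, 28→(28−8)÷1=20=t, 20→(20−8)÷1=12=l, 13→(13−8)÷1=5=e.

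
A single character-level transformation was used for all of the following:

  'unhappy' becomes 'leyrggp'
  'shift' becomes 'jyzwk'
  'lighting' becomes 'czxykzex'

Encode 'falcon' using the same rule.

Compare letters: u→l is +17, n→e is +17, h→y is +17 — a constant shift. Every letter moves 17 places later in the alphabet, wrapping around z→a.
On falcon: f+17=w, a+17=r, l+17=c, c+17=t, o+17=f, n+17=e.

wrctfe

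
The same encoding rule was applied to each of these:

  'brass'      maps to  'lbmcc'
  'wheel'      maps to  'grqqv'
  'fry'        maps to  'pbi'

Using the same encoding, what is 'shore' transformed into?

crabq

The shift depends on letter class: consonant b→l is +10, but vowel a→m is +12. Vowels shift forward by 12 and consonants shift forward by 10.
For shore: s(cons)+10=c, h(cons)+10=r, o(vowel)+12=a, r(cons)+10=b, e(vowel)+12=q.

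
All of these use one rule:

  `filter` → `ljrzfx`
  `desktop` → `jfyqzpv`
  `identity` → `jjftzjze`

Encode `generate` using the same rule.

Vowels shift forward by 1 and consonants shift forward by 6.
For generate: g(cons)+6=m, e(vowel)+1=f, n(cons)+6=t, e(vowel)+1=f, r(cons)+6=x, a(vowel)+1=b, t(cons)+6=z, e(vowel)+1=f.

mftfxbzf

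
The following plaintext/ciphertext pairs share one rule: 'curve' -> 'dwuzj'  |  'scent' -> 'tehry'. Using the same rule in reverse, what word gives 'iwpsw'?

In curve: c→d is +1, u→w is +2, r→u is +3, v→z is +4 — the shift increases by 1 each position. Letter i (0-indexed) is shifted by i+1, so successive shifts are 1, 2, 3, ….
Reversing it on iwpsw: i−1=h, w−2=u, p−3=m, s−4=o, w−5=r.

humor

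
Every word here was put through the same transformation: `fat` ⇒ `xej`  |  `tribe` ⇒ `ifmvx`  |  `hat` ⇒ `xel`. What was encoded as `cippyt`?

Read the word backwards and shift each letter +4.
Reversing it on cippyt: shift back: c−4=y, i−4=e, p−4=l, p−4=l, y−4=u, t−4=p → yellup; then reverse → pulley.

pulley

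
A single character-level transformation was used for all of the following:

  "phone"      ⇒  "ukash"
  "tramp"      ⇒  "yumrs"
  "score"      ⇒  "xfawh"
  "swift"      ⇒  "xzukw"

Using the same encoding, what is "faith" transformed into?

kduyk

The shifts repeat in a cycle of length 3: positions 0,1,… shift by +5, +3, +12, then the pattern repeats.
For faith: f+5=k, a+3=d, i+12=u, t+5=y, h+3=k.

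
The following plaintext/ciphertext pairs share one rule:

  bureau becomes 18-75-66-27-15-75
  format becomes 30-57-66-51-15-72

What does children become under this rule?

b(#2)→18 and u(#21)→75: differences scale by 3, so n = 3·pos + 12. The formula is n = 3×(alphabet index, a=1) + 12.
On children: c=3→21, h=8→36, i=9→39, l=12→48, d=4→24, r=18→66, e=5→27, n=14→54.

21-36-39-48-24-66-27-54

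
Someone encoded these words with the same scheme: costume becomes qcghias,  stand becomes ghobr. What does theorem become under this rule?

hvscfsa

Compare letters: c→q is +14, o→c is +14, s→g is +14 — a constant shift. Each letter is shifted forward by 14 in the alphabet (a Caesar shift of +14).
Applying it to theorem: t+14=h, h+14=v, e+14=s, o+14=c, r+14=f, e+14=s, m+14=a.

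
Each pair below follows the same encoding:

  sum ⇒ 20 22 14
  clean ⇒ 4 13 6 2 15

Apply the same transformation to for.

7 16 19

s is letter #19 and maps to 20: an offset of 1. Letters become their 1-based position plus 1 (so a→2, b→3, …).
On for: f=6→7, o=15→16, r=18→19.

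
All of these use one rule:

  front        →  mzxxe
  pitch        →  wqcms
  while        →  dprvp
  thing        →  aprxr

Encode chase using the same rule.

jpjcp

In front: f→m is +7, r→z is +8, o→x is +9, n→x is +10 — the shift increases by 1 each position. Each letter shifts forward by (position + 7), i.e. 7, 8, 9, … — the shift grows by one for each successive letter.
On chase: c+7=j, h+8=p, a+9=j, s+10=c, e+11=p.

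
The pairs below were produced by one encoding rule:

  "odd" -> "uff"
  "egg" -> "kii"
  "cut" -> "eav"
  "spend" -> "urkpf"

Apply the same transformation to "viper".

The shift depends on letter class: consonant d→f is +2, but vowel o→u is +6. Vowels shift forward by 6 and consonants shift forward by 2.
Applying it to viper: v(cons)+2=x, i(vowel)+6=o, p(cons)+2=r, e(vowel)+6=k, r(cons)+2=t.

xorkt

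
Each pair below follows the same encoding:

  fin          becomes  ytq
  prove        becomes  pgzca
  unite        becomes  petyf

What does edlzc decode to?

Two steps: reverse the string, then apply a Caesar shift of +11.
Decoding edlzc: shift back: e−11=t, d−11=s, l−11=a, z−11=o, c−11=r → tsaor; then reverse → roast.

roast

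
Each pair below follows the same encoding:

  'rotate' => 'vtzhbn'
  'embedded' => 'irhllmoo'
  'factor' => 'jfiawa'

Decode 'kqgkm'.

In rotate: r→v is +4, o→t is +5, t→z is +6, a→h is +7 — the shift increases by 1 each position. Letter i (0-indexed) is shifted by i+4, so successive shifts are 4, 5, 6, ….
Decoding kqgkm: k−4=g, q−5=l, g−6=a, k−7=d, m−8=e.

glade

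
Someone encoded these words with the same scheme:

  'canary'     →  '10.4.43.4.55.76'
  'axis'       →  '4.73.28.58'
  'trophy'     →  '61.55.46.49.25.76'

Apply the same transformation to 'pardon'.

c(#3)→10 and a(#1)→4: differences scale by 3, so n = 3·pos + 1. Each letter becomes 3×(its alphabet position, a=1..z=26) + 1.
For pardon: p=16→49, a=1→4, r=18→55, d=4→13, o=15→46, n=14→43.

49.4.55.13.46.43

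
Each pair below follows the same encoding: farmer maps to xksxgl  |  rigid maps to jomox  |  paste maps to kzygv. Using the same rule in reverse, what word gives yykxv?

The word is reversed, then every letter is shifted forward by 6.
Undoing it on yykxv: shift back: y−6=s, y−6=s, k−6=e, x−6=r, v−6=p → sserp; then reverse → press.

press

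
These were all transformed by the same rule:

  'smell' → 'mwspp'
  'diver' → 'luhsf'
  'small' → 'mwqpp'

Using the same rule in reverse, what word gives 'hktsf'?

voter

s(18)→m(12) and m(12)→w(22) fit y≡7x+16 (mod 26); the inverse of 7 mod 26 is 15. This is an affine cipher: with a=0,…,z=25, each position x becomes (7x+16) mod 26.
Undoing it on hktsf: h(7)→15·(7−16)≡21=v; k(10)→15·(10−16)≡14=o; t(19)→15·(19−16)≡19=t; s(18)→15·(18−16)≡4=e; f(5)→15·(5−16)≡17=r (all mod 26).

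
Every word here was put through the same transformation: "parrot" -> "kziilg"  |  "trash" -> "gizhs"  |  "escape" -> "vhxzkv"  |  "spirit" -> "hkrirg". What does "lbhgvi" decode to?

p(15)→k(10) and a(0)→z(25) fit y≡25x+25 (mod 26); the inverse of 25 mod 26 is 25. This is an affine cipher: with a=0,…,z=25, each position x becomes (25x+25) mod 26.
Decoding lbhgvi: l(11)→25·(11−25)≡14=o; b(1)→25·(1−25)≡24=y; h(7)→25·(7−25)≡18=s; g(6)→25·(6−25)≡19=t; v(21)→25·(21−25)≡4=e; i(8)→25·(8−25)≡17=r (all mod 26).

oyster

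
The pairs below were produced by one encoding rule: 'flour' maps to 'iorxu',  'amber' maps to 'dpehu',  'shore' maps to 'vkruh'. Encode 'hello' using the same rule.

Compare letters: f→i is +3, l→o is +3, o→r is +3 — a constant shift. This is a Caesar cipher with shift 3.
On hello: h+3=k, e+3=h, l+3=o, l+3=o, o+3=r.

khoor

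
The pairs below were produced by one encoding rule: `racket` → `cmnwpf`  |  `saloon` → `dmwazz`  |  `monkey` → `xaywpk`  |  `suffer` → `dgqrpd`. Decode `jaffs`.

youth

It's a Vigenère-style cipher with numeric key [11,12]: position i shifts by key[i mod 2].
Undoing it on jaffs: j−11=y, a−12=o, f−11=u, f−12=t, s−11=h.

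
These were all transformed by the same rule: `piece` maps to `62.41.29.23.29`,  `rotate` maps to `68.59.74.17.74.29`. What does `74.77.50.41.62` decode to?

tulip

With a=1..z=26, the number is 3·pos + 14.
Reversing it on 74.77.50.41.62: 74→(74−14)÷3=20=t, 77→(77−14)÷3=21=u, 50→(50−14)÷3=12=l, 41→(41−14)÷3=9=i, 62→(62−14)÷3=16=p.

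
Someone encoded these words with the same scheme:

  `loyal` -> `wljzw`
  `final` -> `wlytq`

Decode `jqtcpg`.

Two steps: reverse the string, then apply a Caesar shift of +11.
Undoing it on jqtcpg: shift back: j−11=y, q−11=f, t−11=i, c−11=r, p−11=e, g−11=v → yfirev; then reverse → verify.

verify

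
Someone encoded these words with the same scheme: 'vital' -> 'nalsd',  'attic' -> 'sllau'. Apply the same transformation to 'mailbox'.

Compare letters: v→n is +18, i→a is +18, t→l is +18 — a constant shift. This is a Caesar cipher with shift 18.
On mailbox: m+18=e, a+18=s, i+18=a, l+18=d, b+18=t, o+18=g, x+18=p.

esadtgp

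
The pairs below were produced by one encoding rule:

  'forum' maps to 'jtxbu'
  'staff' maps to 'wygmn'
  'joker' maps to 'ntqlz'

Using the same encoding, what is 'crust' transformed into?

gwazb

Letter i (0-indexed) is shifted by i+4, so successive shifts are 4, 5, 6, ….
On crust: c+4=g, r+5=w, u+6=a, s+7=z, t+8=b.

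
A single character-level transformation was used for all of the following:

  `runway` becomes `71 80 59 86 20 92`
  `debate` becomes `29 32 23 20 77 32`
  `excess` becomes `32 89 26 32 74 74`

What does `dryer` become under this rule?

r(#18)→71 and u(#21)→80: differences scale by 3, so n = 3·pos + 17. With a=1..z=26, the number is 3·pos + 17.
Applying it to dryer: d=4→29, r=18→71, y=25→92, e=5→32, r=18→71.

29 71 92 32 71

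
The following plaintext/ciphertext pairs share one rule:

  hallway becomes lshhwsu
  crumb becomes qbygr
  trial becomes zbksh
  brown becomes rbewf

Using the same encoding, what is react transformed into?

bosqz

Treating letters as 0–25, the rule is x ↦ 25x + 18 (mod 26).
On react: r(17)→25·17+18≡1=b; e(4)→25·4+18≡14=o; a(0)→25·0+18≡18=s; c(2)→25·2+18≡16=q; t(19)→25·19+18≡25=z (all mod 26).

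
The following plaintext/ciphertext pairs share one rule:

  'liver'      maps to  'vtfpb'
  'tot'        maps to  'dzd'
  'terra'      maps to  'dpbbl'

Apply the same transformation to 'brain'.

The shift depends on letter class: consonant l→v is +10, but vowel i→t is +11. The rule splits by letter class: vowels +11, consonants +10.
For brain: b(cons)+10=l, r(cons)+10=b, a(vowel)+11=l, i(vowel)+11=t, n(cons)+10=x.

lbltx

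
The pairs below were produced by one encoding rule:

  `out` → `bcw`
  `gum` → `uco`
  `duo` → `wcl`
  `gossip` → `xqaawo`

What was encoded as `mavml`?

dense

The output letters match the input read backwards, each shifted +8: out reversed is tuo. Two steps: reverse the string, then apply a Caesar shift of +8.
Decoding mavml: shift back: m−8=e, a−8=s, v−8=n, m−8=e, l−8=d → esned; then reverse → dense.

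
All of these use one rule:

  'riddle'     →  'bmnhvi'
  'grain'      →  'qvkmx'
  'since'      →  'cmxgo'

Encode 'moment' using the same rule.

Shifts by position in riddle: pos 0: r→b (+10), pos 1: i→m (+4), pos 2: d→n (+10), pos 3: d→h (+4) — repeating every 2. It's a Vigenère-style cipher with numeric key [10,4]: position i shifts by key[i mod 2].
On moment: m+10=w, o+4=s, m+10=w, e+4=i, n+10=x, t+4=x.

wswixx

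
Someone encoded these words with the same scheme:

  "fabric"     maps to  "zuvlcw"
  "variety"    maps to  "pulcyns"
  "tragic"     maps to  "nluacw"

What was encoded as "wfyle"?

It's a constant shift of +20 (ROT20).
Reversing it on wfyle: w−20=c, f−20=l, y−20=e, l−20=r, e−20=k.

clerk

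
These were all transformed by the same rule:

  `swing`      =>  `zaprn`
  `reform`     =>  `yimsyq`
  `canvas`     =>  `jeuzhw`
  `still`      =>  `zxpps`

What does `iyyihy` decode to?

Shifts by position in swing: pos 0: s→z (+7), pos 1: w→a (+4), pos 2: i→p (+7), pos 3: n→r (+4) — repeating every 2. It's a Vigenère-style cipher with numeric key [7,4]: position i shifts by key[i mod 2].
Undoing it on iyyihy: i−7=b, y−4=u, y−7=r, i−4=e, h−7=a, y−4=u.

bureau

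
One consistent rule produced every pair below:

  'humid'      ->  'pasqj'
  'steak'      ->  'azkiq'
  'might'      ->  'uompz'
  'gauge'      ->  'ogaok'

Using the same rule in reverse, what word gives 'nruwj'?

flood

Shifts by position in humid: pos 0: h→p (+8), pos 1: u→a (+6), pos 2: m→s (+6), pos 3: i→q (+8), pos 4: d→j (+6) — repeating every 3. A repeating key of period 3 is used — shifts +8, +6, +6 over and over.
Decoding nruwj: n−8=f, r−6=l, u−6=o, w−8=o, j−6=d.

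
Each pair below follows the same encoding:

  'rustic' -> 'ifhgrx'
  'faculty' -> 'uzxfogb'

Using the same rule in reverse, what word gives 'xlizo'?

coral

Each pair mirrors across the alphabet (r↔i, u↔f, s↔h): positions sum to 25. Each letter is replaced by its mirror in the alphabet: a↔z, b↔y, c↔x, and so on (the Atbash cipher).
Reversing it on xlizo: x↔c, l↔o, i↔r, z↔a, o↔l.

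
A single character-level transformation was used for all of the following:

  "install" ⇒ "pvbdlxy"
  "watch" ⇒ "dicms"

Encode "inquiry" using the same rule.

Each letter shifts forward by (position + 7), i.e. 7, 8, 9, … — the shift grows by one for each successive letter.
Applying it to inquiry: i+7=p, n+8=v, q+9=z, u+10=e, i+11=t, r+12=d, y+13=l.

pvzetdl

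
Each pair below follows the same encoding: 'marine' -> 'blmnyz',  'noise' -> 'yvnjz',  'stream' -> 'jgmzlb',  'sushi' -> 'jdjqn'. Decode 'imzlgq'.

breath

m(12)→b(1) and a(0)→l(11) fit y≡23x+11 (mod 26); the inverse of 23 mod 26 is 17. Each letter's alphabet position (a=0..z=25) is mapped through 23·x+11 mod 26 — an affine cipher.
Undoing it on imzlgq: i(8)→17·(8−11)≡1=b; m(12)→17·(12−11)≡17=r; z(25)→17·(25−11)≡4=e; l(11)→17·(11−11)≡0=a; g(6)→17·(6−11)≡19=t; q(16)→17·(16−11)≡7=h (all mod 26).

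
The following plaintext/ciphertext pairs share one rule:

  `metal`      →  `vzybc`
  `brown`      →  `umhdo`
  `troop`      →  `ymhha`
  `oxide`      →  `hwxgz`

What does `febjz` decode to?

shake

m(12)→v(21) and e(4)→z(25) fit y≡19x+1 (mod 26); the inverse of 19 mod 26 is 11. Treating letters as 0–25, the rule is x ↦ 19x + 1 (mod 26).
Reversing it on febjz: f(5)→11·(5−1)≡18=s; e(4)→11·(4−1)≡7=h; b(1)→11·(1−1)≡0=a; j(9)→11·(9−1)≡10=k; z(25)→11·(25−1)≡4=e (all mod 26).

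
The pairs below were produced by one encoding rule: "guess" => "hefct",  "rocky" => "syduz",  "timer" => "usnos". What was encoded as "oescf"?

Shifts by position in guess: pos 0: g→h (+1), pos 1: u→e (+10), pos 2: e→f (+1), pos 3: s→c (+10) — repeating every 2. The shifts repeat in a cycle of length 2: positions 0,1,… shift by +1, +10, then the pattern repeats.
Decoding oescf: o−1=n, e−10=u, s−1=r, c−10=s, f−1=e.

nurse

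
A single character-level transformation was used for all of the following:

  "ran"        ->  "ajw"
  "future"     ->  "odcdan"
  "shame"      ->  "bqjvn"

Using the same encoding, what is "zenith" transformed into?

inwrcq

Every letter moves 9 places later in the alphabet, wrapping around z→a.
For zenith: z+9=i, e+9=n, n+9=w, i+9=r, t+9=c, h+9=q.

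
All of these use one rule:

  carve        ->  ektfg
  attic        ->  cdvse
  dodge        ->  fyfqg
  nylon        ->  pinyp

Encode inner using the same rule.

It's a Vigenère-style cipher with numeric key [2,10]: position i shifts by key[i mod 2].
Applying it to inner: i+2=k, n+10=x, n+2=p, e+10=o, r+2=t.

kxpot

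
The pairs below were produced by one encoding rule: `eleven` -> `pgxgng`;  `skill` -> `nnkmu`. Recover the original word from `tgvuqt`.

roster

Two steps: reverse the string, then apply a Caesar shift of +2.
Undoing it on tgvuqt: shift back: t−2=r, g−2=e, v−2=t, u−2=s, q−2=o, t−2=r → retsor; then reverse → roster.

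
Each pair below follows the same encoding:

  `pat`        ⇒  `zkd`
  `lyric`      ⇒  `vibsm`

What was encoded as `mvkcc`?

Each letter is shifted forward by 10 in the alphabet (a Caesar shift of +10).
Undoing it on mvkcc: m−10=c, v−10=l, k−10=a, c−10=s, c−10=s.

class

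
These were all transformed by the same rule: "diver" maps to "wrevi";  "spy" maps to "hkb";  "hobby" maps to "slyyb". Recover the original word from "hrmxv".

Each pair mirrors across the alphabet (d↔w, i↔r, v↔e): positions sum to 25. This is the alphabet-reversal cipher (Atbash): a becomes z, b becomes y, etc.
Undoing it on hrmxv: h↔s, r↔i, m↔n, x↔c, v↔e.

since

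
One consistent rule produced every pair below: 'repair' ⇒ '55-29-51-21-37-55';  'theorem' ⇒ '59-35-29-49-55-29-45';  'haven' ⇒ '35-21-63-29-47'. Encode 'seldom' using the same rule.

With a=1..z=26, the number is 2·pos + 19.
On seldom: s=19→57, e=5→29, l=12→43, d=4→27, o=15→49, m=13→45.

57-29-43-27-49-45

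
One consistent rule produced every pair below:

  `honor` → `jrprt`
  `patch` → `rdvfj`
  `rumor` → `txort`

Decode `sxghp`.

A repeating key of period 2 is used — shifts +2, +3 over and over.
Decoding sxghp: s−2=q, x−3=u, g−2=e, h−3=e, p−2=n.

queen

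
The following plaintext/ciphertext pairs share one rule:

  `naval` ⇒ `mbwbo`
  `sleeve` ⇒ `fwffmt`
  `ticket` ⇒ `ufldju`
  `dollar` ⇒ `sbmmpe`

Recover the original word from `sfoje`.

The output letters match the input read backwards, each shifted +1: naval reversed is lavan. Two steps: reverse the string, then apply a Caesar shift of +1.
Decoding sfoje: shift back: s−1=r, f−1=e, o−1=n, j−1=i, e−1=d → renid; then reverse → diner.

diner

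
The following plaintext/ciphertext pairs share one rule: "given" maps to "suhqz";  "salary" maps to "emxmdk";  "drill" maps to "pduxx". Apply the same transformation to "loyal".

xakmx

It's a constant shift of +12 (ROT12).
On loyal: l+12=x, o+12=a, y+12=k, a+12=m, l+12=x.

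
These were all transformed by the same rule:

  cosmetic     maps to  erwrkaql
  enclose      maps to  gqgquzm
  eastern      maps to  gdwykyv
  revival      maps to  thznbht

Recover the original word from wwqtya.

utmost

In cosmetic: c→e is +2, o→r is +3, s→w is +4, m→r is +5 — the shift increases by 1 each position. Each letter shifts forward by (position + 2), i.e. 2, 3, 4, … — the shift grows by one for each successive letter.
Undoing it on wwqtya: w−2=u, w−3=t, q−4=m, t−5=o, y−6=s, a−7=t.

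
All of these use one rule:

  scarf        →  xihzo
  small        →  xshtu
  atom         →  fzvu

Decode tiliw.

In scarf: s→x is +5, c→i is +6, a→h is +7, r→z is +8 — the shift increases by 1 each position. Letter i (0-indexed) is shifted by i+5, so successive shifts are 5, 6, 7, ….
Decoding tiliw: t−5=o, i−6=c, l−7=e, i−8=a, w−9=n.

ocean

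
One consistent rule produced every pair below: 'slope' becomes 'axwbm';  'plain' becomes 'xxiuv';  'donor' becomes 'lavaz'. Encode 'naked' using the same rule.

Shifts by position in slope: pos 0: s→a (+8), pos 1: l→x (+12), pos 2: o→w (+8), pos 3: p→b (+12) — repeating every 2. It's a Vigenère-style cipher with numeric key [8,12]: position i shifts by key[i mod 2].
On naked: n+8=v, a+12=m, k+8=s, e+12=q, d+8=l.

vmsql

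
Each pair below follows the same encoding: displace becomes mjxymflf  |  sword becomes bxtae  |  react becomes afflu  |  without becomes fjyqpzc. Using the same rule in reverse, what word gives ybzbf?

Shifts by position in displace: pos 0: d→m (+9), pos 1: i→j (+1), pos 2: s→x (+5), pos 3: p→y (+9), pos 4: l→m (+1), pos 5: a→f (+5) — repeating every 3. It's a Vigenère-style cipher with numeric key [9,1,5]: position i shifts by key[i mod 3].
Decoding ybzbf: y−9=p, b−1=a, z−5=u, b−9=s, f−1=e.

pause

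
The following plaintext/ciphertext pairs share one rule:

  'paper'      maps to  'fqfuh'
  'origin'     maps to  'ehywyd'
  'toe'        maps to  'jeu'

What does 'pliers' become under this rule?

Compare letters: p→f is +16, a→q is +16, p→f is +16 — a constant shift. Every letter moves 16 places later in the alphabet, wrapping around z→a.
On pliers: p+16=f, l+16=b, i+16=y, e+16=u, r+16=h, s+16=i.

fbyuhi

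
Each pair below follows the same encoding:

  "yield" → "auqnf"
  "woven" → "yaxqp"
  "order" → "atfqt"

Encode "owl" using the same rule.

ayn

The shift depends on letter class: consonant y→a is +2, but vowel i→u is +12. The rule splits by letter class: vowels +12, consonants +2.
For owl: o(vowel)+12=a, w(cons)+2=y, l(cons)+2=n.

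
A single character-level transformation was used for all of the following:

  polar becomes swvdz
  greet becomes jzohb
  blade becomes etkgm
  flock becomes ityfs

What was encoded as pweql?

The shifts repeat in a cycle of length 3: positions 0,1,… shift by +3, +8, +10, then the pattern repeats.
Decoding pweql: p−3=m, w−8=o, e−10=u, q−3=n, l−8=d.

mound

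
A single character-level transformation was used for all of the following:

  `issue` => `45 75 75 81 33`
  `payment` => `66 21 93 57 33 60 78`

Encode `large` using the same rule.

54 21 72 39 33

The formula is n = 3×(alphabet index, a=1) + 18.
Applying it to large: l=12→54, a=1→21, r=18→72, g=7→39, e=5→33.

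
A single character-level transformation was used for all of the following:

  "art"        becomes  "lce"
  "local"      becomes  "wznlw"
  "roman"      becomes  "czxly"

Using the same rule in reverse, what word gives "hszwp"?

whole

Compare letters: a→l is +11, r→c is +11, t→e is +11 — a constant shift. This is a Caesar cipher with shift 11.
Undoing it on hszwp: h−11=w, s−11=h, z−11=o, w−11=l, p−11=e.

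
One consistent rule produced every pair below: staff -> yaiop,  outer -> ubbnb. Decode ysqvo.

slime

Letter i (0-indexed) is shifted by i+6, so successive shifts are 6, 7, 8, ….
Decoding ysqvo: y−6=s, s−7=l, q−8=i, v−9=m, o−10=e.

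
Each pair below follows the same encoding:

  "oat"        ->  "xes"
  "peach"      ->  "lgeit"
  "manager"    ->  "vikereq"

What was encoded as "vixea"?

The word is reversed, then every letter is shifted forward by 4.
Reversing it on vixea: shift back: v−4=r, i−4=e, x−4=t, e−4=a, a−4=w → retaw; then reverse → water.

water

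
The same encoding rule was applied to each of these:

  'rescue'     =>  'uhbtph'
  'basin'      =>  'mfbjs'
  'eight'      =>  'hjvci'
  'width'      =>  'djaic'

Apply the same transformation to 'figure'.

r(17)→u(20) and e(4)→h(7) fit y≡7x+5 (mod 26); the inverse of 7 mod 26 is 15. This is an affine cipher: with a=0,…,z=25, each position x becomes (7x+5) mod 26.
For figure: f(5)→7·5+5≡14=o; i(8)→7·8+5≡9=j; g(6)→7·6+5≡21=v; u(20)→7·20+5≡15=p; r(17)→7·17+5≡20=u; e(4)→7·4+5≡7=h (all mod 26).

ojvpuh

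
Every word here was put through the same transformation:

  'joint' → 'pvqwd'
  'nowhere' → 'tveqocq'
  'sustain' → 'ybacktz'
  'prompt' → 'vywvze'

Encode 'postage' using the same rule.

vvackrq

In joint: j→p is +6, o→v is +7, i→q is +8, n→w is +9 — the shift increases by 1 each position. The shift increases by 1 at each position, starting from +6: 6, 7, 8, ….
Applying it to postage: p+6=v, o+7=v, s+8=a, t+9=c, a+10=k, g+11=r, e+12=q.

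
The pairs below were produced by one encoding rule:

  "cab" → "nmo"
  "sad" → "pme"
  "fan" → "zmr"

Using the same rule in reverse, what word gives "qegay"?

mouse

The output letters match the input read backwards, each shifted +12: cab reversed is bac. Two steps: reverse the string, then apply a Caesar shift of +12.
Undoing it on qegay: shift back: q−12=e, e−12=s, g−12=u, a−12=o, y−12=m → esuom; then reverse → mouse.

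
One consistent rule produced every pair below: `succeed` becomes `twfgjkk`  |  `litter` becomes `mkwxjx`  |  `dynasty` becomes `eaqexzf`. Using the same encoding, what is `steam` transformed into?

tvher

Letter i (0-indexed) is shifted by i+1, so successive shifts are 1, 2, 3, ….
Applying it to steam: s+1=t, t+2=v, e+3=h, a+4=e, m+5=r.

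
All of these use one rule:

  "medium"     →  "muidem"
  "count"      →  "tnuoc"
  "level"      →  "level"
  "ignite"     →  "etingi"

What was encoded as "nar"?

ran

The word is simply reversed.
Undoing it on nar: then reverse → ran.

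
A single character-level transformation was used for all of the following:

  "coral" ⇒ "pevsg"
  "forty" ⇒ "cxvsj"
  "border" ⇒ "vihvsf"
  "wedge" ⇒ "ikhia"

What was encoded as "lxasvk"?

growth

The output letters match the input read backwards, each shifted +4: coral reversed is laroc. The word is reversed, then every letter is shifted forward by 4.
Reversing it on lxasvk: shift back: l−4=h, x−4=t, a−4=w, s−4=o, v−4=r, k−4=g → htworg; then reverse → growth.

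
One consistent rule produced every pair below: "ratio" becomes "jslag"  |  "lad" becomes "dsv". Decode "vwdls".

Compare letters: r→j is +18, a→s is +18, t→l is +18 — a constant shift. Every letter moves 18 places later in the alphabet, wrapping around z→a.
Decoding vwdls: v−18=d, w−18=e, d−18=l, l−18=t, s−18=a.

delta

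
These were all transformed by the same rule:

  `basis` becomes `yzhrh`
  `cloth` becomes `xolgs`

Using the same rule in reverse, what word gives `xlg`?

cot

Each pair mirrors across the alphabet (b↔y, a↔z, s↔h): positions sum to 25. This is the alphabet-reversal cipher (Atbash): a becomes z, b becomes y, etc.
Decoding xlg: x↔c, l↔o, g↔t.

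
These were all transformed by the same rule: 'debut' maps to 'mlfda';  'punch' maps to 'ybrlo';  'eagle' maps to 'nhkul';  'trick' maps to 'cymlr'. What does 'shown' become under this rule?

bosfu

Shifts by position in debut: pos 0: d→m (+9), pos 1: e→l (+7), pos 2: b→f (+4), pos 3: u→d (+9), pos 4: t→a (+7) — repeating every 3. It's a Vigenère-style cipher with numeric key [9,7,4]: position i shifts by key[i mod 3].
On shown: s+9=b, h+7=o, o+4=s, w+9=f, n+7=u.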